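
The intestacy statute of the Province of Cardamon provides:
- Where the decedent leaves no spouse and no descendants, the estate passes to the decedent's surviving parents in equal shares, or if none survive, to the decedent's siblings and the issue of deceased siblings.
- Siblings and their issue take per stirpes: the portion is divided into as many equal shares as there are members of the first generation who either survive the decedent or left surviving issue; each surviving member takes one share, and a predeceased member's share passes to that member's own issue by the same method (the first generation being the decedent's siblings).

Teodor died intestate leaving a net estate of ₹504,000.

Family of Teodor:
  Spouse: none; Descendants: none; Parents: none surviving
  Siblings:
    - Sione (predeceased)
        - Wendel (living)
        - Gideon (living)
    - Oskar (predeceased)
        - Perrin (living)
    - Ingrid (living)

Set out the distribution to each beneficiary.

Wendel: ₹84,000; Gideon: ₹84,000; Perrin: ₹168,000; Ingrid: ₹168,000

The entire ₹504,000 passes to the siblings and their issue.
That amount (₹504,000) is divided into 3 shares of ₹168,000: Ingrid takes ₹168,000; Sione's ₹168,000 share passes to Sione's issue; Oskar's ₹168,000 share passes to Oskar's issue.
Sione's share (₹168,000) is divided into 2 shares of ₹84,000: Wendel and Gideon each take ₹84,000.
Oskar's share (₹168,000) passes entirely to Perrin.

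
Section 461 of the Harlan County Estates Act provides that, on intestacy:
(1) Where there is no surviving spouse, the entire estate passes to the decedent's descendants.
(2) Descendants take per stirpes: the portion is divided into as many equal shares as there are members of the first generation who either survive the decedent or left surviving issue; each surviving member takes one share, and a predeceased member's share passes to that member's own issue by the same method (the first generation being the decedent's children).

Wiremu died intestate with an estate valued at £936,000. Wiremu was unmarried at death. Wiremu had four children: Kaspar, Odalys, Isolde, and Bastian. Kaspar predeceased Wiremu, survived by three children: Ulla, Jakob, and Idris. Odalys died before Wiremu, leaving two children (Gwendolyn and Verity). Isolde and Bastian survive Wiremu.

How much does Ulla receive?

Ulla receives £78,000.

The entire £936,000 passes to the descendants.
That amount (£936,000) is divided into 4 shares of £234,000: Isolde and Bastian each take £234,000; Kaspar's £234,000 share passes to Kaspar's issue; Odalys's £234,000 share passes to Odalys's issue.
Kaspar's share (£234,000) is divided into 3 shares of £78,000: Ulla, Jakob, and Idris each take £78,000.
Odalys's share (£234,000) is divided into 2 shares of £117,000: Gwendolyn and Verity each take £117,000.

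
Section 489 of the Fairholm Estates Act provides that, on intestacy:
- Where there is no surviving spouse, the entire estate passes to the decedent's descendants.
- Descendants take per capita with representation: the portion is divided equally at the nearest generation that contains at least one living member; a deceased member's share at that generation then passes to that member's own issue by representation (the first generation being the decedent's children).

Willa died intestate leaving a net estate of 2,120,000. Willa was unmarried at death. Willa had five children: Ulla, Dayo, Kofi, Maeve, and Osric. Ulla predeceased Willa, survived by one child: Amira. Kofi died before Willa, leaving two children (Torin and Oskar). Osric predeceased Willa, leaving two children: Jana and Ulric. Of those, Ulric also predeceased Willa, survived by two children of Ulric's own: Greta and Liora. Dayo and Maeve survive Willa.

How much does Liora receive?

The entire 2,120,000 passes to the descendants.
That amount (2,120,000) is divided into 5 shares of 424,000: Dayo and Maeve each take 424,000; Ulla's 424,000 share passes to Ulla's issue; Kofi's 424,000 share passes to Kofi's issue; Osric's 424,000 share passes to Osric's issue.
Ulla's share (424,000) passes entirely to Amira.
Kofi's share (424,000) is divided into 2 shares of 212,000: Torin and Oskar each take 212,000.
Osric's share (424,000) is divided into 2 shares of 212,000: Jana takes 212,000; Ulric's 212,000 share passes to Ulric's issue.
Ulric's share (212,000) is divided into 2 shares of 106,000: Greta and Liora each take 106,000.

Liora receives 106,000.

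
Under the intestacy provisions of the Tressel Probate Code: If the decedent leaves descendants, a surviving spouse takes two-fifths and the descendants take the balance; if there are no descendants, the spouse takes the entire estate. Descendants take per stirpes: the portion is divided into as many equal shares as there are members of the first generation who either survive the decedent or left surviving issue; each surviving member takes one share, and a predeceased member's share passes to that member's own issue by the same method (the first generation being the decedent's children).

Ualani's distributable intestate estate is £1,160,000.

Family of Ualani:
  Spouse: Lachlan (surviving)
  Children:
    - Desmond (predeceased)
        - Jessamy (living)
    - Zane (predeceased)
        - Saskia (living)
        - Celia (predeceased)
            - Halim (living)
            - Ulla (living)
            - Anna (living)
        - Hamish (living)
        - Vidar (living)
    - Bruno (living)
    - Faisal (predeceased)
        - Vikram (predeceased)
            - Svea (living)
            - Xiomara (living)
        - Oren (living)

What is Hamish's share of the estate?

Hamish receives £43,500.

Lachlan takes two-fifths of £1,160,000 = £464,000. The remaining £696,000 passes to the descendants.
The descendants' portion (£696,000) is divided into 4 shares of £174,000: Bruno takes £174,000; Desmond's £174,000 share passes to Desmond's issue; Zane's £174,000 share passes to Zane's issue; Faisal's £174,000 share passes to Faisal's issue.
Desmond's share (£174,000) passes entirely to Jessamy.
Zane's share (£174,000) is divided into 4 shares of £43,500: Saskia, Hamish, and Vidar each take £43,500; Celia's £43,500 share passes to Celia's issue.
Celia's share (£43,500) is divided into 3 shares of £14,500: Halim, Ulla, and Anna each take £14,500.
Faisal's share (£174,000) is divided into 2 shares of £87,000: Oren takes £87,000; Vikram's £87,000 share passes to Vikram's issue.
Vikram's share (£87,000) is divided into 2 shares of £43,500: Svea and Xiomara each take £43,500.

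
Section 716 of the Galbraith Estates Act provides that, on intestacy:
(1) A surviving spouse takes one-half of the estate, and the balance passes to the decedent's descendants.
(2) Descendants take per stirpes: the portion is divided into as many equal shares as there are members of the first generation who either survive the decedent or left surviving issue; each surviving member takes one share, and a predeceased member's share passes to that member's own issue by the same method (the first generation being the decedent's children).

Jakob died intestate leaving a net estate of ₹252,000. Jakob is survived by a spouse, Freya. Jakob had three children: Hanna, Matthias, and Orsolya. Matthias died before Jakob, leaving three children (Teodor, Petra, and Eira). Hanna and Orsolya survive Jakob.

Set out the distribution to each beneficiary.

Freya: ₹126,000; Hanna: ₹42,000; Teodor: ₹14,000; Petra: ₹14,000; Eira: ₹14,000; Orsolya: ₹42,000

Freya takes one-half of ₹252,000 = ₹126,000. The remaining ₹126,000 passes to the descendants.
The descendants' portion (₹126,000) is divided into 3 shares of ₹42,000: Hanna and Orsolya each take ₹42,000; Matthias's ₹42,000 share passes to Matthias's issue.
Matthias's share (₹42,000) is divided into 3 shares of ₹14,000: Teodor, Petra, and Eira each take ₹14,000.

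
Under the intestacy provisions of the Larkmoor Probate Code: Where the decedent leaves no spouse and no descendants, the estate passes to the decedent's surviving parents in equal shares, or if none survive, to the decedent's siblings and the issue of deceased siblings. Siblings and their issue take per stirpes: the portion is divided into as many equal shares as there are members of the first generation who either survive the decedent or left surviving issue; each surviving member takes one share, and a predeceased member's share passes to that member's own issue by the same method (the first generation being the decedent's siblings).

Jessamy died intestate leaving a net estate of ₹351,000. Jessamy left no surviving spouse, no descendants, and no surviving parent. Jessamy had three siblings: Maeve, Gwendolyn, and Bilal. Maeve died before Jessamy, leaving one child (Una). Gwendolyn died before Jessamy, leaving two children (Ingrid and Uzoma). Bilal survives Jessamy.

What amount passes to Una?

Una receives ₹117,000.

The entire ₹351,000 passes to the siblings and their issue.
That amount (₹351,000) is divided into 3 shares of ₹117,000: Bilal takes ₹117,000; Maeve's ₹117,000 share passes to Maeve's issue; Gwendolyn's ₹117,000 share passes to Gwendolyn's issue.
Maeve's share (₹117,000) passes entirely to Una.
Gwendolyn's share (₹117,000) is divided into 2 shares of ₹58,500: Ingrid and Uzoma each take ₹58,500.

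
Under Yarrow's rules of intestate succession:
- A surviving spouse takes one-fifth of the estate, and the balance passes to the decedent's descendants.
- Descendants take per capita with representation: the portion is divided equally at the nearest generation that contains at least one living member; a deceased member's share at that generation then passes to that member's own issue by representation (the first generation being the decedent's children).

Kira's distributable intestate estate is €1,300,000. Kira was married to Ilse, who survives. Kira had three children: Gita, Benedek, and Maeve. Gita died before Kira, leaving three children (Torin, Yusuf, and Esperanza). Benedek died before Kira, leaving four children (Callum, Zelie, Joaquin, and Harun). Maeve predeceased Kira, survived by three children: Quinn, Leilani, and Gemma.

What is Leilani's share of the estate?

Ilse takes one-fifth of €1,300,000 = €260,000. The remaining €1,040,000 passes to the descendants.
No child survives, so the initial division is made at the grandchildren's generation.
The descendants' portion (€1,040,000) is divided into 10 shares of €104,000: Torin, Yusuf, Esperanza, Callum, Zelie, Joaquin, Harun, Quinn, Leilani, and Gemma each take €104,000.

Leilani receives €104,000.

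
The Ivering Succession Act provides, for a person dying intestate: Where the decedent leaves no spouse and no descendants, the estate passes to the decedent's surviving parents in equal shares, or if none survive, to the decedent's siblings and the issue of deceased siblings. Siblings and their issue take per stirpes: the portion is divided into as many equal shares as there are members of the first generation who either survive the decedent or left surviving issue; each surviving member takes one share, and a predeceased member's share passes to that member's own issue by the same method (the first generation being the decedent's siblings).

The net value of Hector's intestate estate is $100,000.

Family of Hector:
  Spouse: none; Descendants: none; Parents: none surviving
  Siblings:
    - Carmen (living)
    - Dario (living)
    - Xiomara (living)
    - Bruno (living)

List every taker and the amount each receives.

The entire $100,000 passes to the siblings and their issue.
That amount ($100,000) is divided into 4 shares of $25,000: Carmen, Dario, Xiomara, and Bruno each take $25,000.

Carmen: $25,000; Dario: $25,000; Xiomara: $25,000; Bruno: $25,000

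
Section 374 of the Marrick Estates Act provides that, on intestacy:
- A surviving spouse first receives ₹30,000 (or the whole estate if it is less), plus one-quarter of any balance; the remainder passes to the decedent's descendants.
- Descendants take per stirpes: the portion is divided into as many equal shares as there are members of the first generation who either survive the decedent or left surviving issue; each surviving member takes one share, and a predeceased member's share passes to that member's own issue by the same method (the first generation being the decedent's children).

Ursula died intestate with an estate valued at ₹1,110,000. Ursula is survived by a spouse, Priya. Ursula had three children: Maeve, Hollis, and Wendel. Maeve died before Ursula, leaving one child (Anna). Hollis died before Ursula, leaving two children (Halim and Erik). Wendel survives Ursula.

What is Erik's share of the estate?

Priya first takes ₹30,000, leaving a balance of ₹1,080,000. Priya then takes one-quarter of the balance (₹270,000), for a total of ₹300,000. The remaining ₹810,000 passes to the descendants.
The descendants' portion (₹810,000) is divided into 3 shares of ₹270,000: Wendel takes ₹270,000; Maeve's ₹270,000 share passes to Maeve's issue; Hollis's ₹270,000 share passes to Hollis's issue.
Maeve's share (₹270,000) passes entirely to Anna.
Hollis's share (₹270,000) is divided into 2 shares of ₹135,000: Halim and Erik each take ₹135,000.

Erik receives ₹135,000.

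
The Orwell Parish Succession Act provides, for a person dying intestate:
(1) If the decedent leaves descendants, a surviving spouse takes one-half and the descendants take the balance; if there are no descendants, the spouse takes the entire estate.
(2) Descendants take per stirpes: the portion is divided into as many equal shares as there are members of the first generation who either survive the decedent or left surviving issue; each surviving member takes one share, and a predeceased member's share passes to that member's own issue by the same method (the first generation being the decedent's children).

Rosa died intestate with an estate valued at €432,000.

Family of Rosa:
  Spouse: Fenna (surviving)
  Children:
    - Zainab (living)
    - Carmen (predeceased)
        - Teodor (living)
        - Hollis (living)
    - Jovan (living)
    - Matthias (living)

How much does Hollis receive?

Fenna takes one-half of €432,000 = €216,000. The remaining €216,000 passes to the descendants.
The descendants' portion (€216,000) is divided into 4 shares of €54,000: Zainab, Jovan, and Matthias each take €54,000; Carmen's €54,000 share passes to Carmen's issue.
Carmen's share (€54,000) is divided into 2 shares of €27,000: Teodor and Hollis each take €27,000.

Hollis receives €27,000.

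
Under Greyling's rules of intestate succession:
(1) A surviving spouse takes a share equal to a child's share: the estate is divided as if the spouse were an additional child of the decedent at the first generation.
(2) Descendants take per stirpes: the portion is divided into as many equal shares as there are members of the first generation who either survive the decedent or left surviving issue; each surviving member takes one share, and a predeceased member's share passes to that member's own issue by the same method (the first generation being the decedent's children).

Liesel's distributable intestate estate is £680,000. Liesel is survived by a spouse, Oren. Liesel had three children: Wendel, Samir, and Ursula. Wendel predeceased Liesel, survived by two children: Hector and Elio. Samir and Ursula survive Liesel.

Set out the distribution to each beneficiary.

The spouse counts as an additional share at the children's level, so there are 4 primary shares of £170,000. Oren takes one such share (£170,000).
The children's combined portion (£510,000) is divided into 3 shares of £170,000: Samir and Ursula each take £170,000; Wendel's £170,000 share passes to Wendel's issue.
Wendel's share (£170,000) is divided into 2 shares of £85,000: Hector and Elio each take £85,000.

Oren: £170,000; Hector: £85,000; Elio: £85,000; Samir: £170,000; Ursula: £170,000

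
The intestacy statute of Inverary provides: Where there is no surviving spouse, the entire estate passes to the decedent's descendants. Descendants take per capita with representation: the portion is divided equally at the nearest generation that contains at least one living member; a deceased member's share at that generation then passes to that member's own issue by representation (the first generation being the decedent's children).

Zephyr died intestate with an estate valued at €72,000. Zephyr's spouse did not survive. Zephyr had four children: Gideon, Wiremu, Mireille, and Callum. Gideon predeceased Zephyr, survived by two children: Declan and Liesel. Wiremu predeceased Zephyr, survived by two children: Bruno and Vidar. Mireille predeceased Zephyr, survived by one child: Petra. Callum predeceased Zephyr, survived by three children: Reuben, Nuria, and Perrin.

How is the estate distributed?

Declan: €9,000; Liesel: €9,000; Bruno: €9,000; Vidar: €9,000; Petra: €9,000; Reuben: €9,000; Nuria: €9,000; Perrin: €9,000

The entire €72,000 passes to the descendants.
No child survives, so the initial division is made at the grandchildren's generation.
That amount (€72,000) is divided into 8 shares of €9,000: Declan, Liesel, Bruno, Vidar, Petra, Reuben, Nuria, and Perrin each take €9,000.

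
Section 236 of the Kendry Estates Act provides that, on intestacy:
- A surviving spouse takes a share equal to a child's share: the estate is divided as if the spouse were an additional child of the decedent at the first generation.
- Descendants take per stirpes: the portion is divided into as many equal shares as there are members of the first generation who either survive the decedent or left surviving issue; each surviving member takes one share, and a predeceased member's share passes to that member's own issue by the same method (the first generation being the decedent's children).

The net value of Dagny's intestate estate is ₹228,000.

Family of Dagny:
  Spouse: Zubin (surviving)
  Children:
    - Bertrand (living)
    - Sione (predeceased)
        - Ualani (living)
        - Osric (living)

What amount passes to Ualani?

Ualani receives ₹38,000.

The spouse counts as an additional share at the children's level, so there are 3 primary shares of ₹76,000. Zubin takes one such share (₹76,000).
The children's combined portion (₹152,000) is divided into 2 shares of ₹76,000: Bertrand takes ₹76,000; Sione's ₹76,000 share passes to Sione's issue.
Sione's share (₹76,000) is divided into 2 shares of ₹38,000: Ualani and Osric each take ₹38,000.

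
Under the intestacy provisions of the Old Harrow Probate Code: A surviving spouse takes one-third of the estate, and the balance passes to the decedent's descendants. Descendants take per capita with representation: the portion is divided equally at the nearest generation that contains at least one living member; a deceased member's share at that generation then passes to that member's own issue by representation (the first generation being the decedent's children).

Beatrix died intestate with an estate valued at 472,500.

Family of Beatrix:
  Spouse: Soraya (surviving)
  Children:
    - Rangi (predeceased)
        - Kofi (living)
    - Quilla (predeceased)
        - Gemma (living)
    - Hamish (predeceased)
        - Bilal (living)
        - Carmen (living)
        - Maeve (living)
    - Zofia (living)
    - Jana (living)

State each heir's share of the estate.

Soraya takes one-third of 472,500 = 157,500. The remaining 315,000 passes to the descendants.
The descendants' portion (315,000) is divided into 5 shares of 63,000: Zofia and Jana each take 63,000; Rangi's 63,000 share passes to Rangi's issue; Quilla's 63,000 share passes to Quilla's issue; Hamish's 63,000 share passes to Hamish's issue.
Rangi's share (63,000) passes entirely to Kofi.
Quilla's share (63,000) passes entirely to Gemma.
Hamish's share (63,000) is divided into 3 shares of 21,000: Bilal, Carmen, and Maeve each take 21,000.

Soraya: 157,500; Kofi: 63,000; Gemma: 63,000; Bilal: 21,000; Carmen: 21,000; Maeve: 21,000; Zofia: 63,000; Jana: 63,000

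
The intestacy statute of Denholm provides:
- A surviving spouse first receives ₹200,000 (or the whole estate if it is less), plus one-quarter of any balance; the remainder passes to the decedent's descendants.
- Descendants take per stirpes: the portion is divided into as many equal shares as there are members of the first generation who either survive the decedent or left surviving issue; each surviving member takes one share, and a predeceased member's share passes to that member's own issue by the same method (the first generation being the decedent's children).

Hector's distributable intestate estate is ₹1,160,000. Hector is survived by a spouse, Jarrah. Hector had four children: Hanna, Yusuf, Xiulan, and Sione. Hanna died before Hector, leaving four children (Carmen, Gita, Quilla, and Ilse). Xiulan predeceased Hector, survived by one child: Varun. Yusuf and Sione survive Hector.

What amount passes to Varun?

Varun receives ₹180,000.

Jarrah first takes ₹200,000, leaving a balance of ₹960,000. Jarrah then takes one-quarter of the balance (₹240,000), for a total of ₹440,000. The remaining ₹720,000 passes to the descendants.
The descendants' portion (₹720,000) is divided into 4 shares of ₹180,000: Yusuf and Sione each take ₹180,000; Hanna's ₹180,000 share passes to Hanna's issue; Xiulan's ₹180,000 share passes to Xiulan's issue.
Hanna's share (₹180,000) is divided into 4 shares of ₹45,000: Carmen, Gita, Quilla, and Ilse each take ₹45,000.
Xiulan's share (₹180,000) passes entirely to Varun.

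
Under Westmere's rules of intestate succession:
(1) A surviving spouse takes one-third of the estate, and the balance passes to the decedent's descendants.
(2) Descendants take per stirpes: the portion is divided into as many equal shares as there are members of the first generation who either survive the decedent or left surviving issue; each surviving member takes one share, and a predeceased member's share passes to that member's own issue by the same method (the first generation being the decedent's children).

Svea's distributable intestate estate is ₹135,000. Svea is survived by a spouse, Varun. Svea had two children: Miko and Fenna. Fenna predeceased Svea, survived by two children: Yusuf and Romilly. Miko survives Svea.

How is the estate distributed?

Varun: ₹45,000; Miko: ₹45,000; Yusuf: ₹22,500; Romilly: ₹22,500

Varun takes one-third of ₹135,000 = ₹45,000. The remaining ₹90,000 passes to the descendants.
The descendants' portion (₹90,000) is divided into 2 shares of ₹45,000: Miko takes ₹45,000; Fenna's ₹45,000 share passes to Fenna's issue.
Fenna's share (₹45,000) is divided into 2 shares of ₹22,500: Yusuf and Romilly each take ₹22,500.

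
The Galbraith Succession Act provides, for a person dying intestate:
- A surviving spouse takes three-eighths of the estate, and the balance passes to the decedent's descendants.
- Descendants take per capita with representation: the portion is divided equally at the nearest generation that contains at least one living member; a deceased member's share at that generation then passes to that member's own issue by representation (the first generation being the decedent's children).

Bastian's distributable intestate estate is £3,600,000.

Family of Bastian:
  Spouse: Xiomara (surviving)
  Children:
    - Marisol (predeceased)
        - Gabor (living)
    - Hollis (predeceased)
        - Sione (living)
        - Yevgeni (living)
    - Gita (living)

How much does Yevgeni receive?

Xiomara takes three-eighths of £3,600,000 = £1,350,000. The remaining £2,250,000 passes to the descendants.
The descendants' portion (£2,250,000) is divided into 3 shares of £750,000: Gita takes £750,000; Marisol's £750,000 share passes to Marisol's issue; Hollis's £750,000 share passes to Hollis's issue.
Marisol's share (£750,000) passes entirely to Gabor.
Hollis's share (£750,000) is divided into 2 shares of £375,000: Sione and Yevgeni each take £375,000.

Yevgeni receives £375,000.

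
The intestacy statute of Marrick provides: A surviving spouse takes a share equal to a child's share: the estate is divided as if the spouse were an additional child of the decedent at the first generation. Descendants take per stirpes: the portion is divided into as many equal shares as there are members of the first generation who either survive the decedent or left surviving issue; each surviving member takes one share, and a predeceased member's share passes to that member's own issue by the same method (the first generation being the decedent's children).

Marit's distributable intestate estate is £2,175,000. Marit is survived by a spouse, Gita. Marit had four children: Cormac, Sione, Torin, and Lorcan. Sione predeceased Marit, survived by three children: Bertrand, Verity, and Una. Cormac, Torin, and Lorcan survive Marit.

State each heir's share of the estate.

Gita: £435,000; Cormac: £435,000; Bertrand: £145,000; Verity: £145,000; Una: £145,000; Torin: £435,000; Lorcan: £435,000

The spouse counts as an additional share at the children's level, so there are 5 primary shares of £435,000. Gita takes one such share (£435,000).
The children's combined portion (£1,740,000) is divided into 4 shares of £435,000: Cormac, Torin, and Lorcan each take £435,000; Sione's £435,000 share passes to Sione's issue.
Sione's share (£435,000) is divided into 3 shares of £145,000: Bertrand, Verity, and Una each take £145,000.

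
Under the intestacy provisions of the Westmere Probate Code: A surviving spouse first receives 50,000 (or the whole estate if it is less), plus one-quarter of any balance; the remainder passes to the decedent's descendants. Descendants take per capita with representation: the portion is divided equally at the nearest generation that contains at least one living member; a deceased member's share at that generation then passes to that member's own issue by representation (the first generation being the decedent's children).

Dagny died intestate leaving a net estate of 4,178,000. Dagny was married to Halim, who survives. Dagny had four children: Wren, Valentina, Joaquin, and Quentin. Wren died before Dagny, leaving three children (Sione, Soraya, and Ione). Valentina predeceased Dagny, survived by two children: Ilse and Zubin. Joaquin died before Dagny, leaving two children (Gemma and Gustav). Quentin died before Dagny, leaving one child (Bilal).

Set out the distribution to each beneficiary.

Halim: 1,082,000; Sione: 387,000; Soraya: 387,000; Ione: 387,000; Ilse: 387,000; Zubin: 387,000; Gemma: 387,000; Gustav: 387,000; Bilal: 387,000

Halim first takes 50,000, leaving a balance of 4,128,000. Halim then takes one-quarter of the balance (1,032,000), for a total of 1,082,000. The remaining 3,096,000 passes to the descendants.
No child survives, so the initial division is made at the grandchildren's generation.
The descendants' portion (3,096,000) is divided into 8 shares of 387,000: Sione, Soraya, Ione, Ilse, Zubin, Gemma, Gustav, and Bilal each take 387,000.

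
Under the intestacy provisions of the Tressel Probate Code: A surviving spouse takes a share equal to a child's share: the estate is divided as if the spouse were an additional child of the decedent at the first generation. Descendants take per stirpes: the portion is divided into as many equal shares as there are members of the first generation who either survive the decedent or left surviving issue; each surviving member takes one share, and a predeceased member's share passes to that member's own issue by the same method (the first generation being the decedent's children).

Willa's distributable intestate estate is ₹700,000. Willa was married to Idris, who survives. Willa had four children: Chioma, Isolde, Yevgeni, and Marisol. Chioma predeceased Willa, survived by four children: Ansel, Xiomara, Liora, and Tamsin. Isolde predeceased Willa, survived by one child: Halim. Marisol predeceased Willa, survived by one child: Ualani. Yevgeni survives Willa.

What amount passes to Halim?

The spouse counts as an additional share at the children's level, so there are 5 primary shares of ₹140,000. Idris takes one such share (₹140,000).
The children's combined portion (₹560,000) is divided into 4 shares of ₹140,000: Yevgeni takes ₹140,000; Chioma's ₹140,000 share passes to Chioma's issue; Isolde's ₹140,000 share passes to Isolde's issue; Marisol's ₹140,000 share passes to Marisol's issue.
Chioma's share (₹140,000) is divided into 4 shares of ₹35,000: Ansel, Xiomara, Liora, and Tamsin each take ₹35,000.
Isolde's share (₹140,000) passes entirely to Halim.
Marisol's share (₹140,000) passes entirely to Ualani.

Halim receives ₹140,000.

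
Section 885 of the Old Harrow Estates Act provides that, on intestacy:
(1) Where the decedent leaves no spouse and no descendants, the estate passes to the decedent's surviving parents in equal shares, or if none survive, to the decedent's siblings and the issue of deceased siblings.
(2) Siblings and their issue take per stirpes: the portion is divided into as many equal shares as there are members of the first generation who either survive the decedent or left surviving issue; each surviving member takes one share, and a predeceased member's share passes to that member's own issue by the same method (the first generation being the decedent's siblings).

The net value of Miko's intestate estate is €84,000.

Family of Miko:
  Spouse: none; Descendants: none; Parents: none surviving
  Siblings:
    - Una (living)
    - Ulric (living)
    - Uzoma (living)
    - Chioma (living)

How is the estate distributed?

Una: €21,000; Ulric: €21,000; Uzoma: €21,000; Chioma: €21,000

The entire €84,000 passes to the siblings and their issue.
That amount (€84,000) is divided into 4 shares of €21,000: Una, Ulric, Uzoma, and Chioma each take €21,000.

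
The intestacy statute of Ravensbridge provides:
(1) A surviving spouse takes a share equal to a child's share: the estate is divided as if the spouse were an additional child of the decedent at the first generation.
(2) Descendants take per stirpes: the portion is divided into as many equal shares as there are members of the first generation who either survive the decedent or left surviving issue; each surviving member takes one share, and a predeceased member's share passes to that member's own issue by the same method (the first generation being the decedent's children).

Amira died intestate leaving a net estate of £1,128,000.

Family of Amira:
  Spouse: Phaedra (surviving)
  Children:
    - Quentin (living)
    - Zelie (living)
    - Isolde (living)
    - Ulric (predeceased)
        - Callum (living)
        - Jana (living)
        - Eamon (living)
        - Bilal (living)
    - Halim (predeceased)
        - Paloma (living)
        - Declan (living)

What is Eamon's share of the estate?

Eamon receives £47,000.

The spouse counts as an additional share at the children's level, so there are 6 primary shares of £188,000. Phaedra takes one such share (£188,000).
The children's combined portion (£940,000) is divided into 5 shares of £188,000: Quentin, Zelie, and Isolde each take £188,000; Ulric's £188,000 share passes to Ulric's issue; Halim's £188,000 share passes to Halim's issue.
Ulric's share (£188,000) is divided into 4 shares of £47,000: Callum, Jana, Eamon, and Bilal each take £47,000.
Halim's share (£188,000) is divided into 2 shares of £94,000: Paloma and Declan each take £94,000.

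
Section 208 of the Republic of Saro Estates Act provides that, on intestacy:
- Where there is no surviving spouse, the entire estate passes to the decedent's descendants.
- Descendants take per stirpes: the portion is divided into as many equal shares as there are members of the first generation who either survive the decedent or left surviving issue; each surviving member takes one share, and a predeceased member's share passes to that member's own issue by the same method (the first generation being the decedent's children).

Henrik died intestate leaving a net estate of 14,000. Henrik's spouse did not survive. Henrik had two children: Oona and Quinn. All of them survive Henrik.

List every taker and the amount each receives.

The entire 14,000 passes to the descendants.
That amount (14,000) is divided into 2 shares of 7,000: Oona and Quinn each take 7,000.

Oona: 7,000; Quinn: 7,000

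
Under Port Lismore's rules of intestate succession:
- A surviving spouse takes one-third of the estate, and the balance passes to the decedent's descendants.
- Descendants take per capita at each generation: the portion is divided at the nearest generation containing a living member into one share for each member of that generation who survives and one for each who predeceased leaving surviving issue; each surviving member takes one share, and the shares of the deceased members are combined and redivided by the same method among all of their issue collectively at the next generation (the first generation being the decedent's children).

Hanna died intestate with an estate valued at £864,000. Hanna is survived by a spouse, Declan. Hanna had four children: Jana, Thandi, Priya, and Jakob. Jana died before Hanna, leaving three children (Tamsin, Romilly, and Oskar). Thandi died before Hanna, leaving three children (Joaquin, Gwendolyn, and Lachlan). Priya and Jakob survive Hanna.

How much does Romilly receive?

Romilly receives £48,000.

Declan takes one-third of £864,000 = £288,000. The remaining £576,000 passes to the descendants.
The descendants' portion (£576,000) is divided at the children's generation into 4 shares of £144,000. Priya and Jakob each take £144,000. The 2 shares of the deceased (Jana and Thandi) are combined into a pool of £288,000.
That pool (£288,000) is divided at the grandchildren's generation equally among Tamsin, Romilly, Oskar, Joaquin, Gwendolyn, and Lachlan: £48,000 each.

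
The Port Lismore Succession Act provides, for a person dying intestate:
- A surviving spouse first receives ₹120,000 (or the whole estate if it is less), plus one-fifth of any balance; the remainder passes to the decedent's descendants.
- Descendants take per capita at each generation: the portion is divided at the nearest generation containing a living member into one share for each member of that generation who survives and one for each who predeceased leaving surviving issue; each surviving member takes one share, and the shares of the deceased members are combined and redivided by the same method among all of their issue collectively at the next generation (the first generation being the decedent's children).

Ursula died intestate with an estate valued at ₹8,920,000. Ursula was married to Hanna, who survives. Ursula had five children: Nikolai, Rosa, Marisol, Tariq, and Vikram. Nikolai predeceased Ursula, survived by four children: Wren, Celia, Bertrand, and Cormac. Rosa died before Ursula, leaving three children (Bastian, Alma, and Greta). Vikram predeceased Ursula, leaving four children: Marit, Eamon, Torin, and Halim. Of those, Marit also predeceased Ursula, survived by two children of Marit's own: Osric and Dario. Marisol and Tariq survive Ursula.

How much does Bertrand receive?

Hanna first takes ₹120,000, leaving a balance of ₹8,800,000. Hanna then takes one-fifth of the balance (₹1,760,000), for a total of ₹1,880,000. The remaining ₹7,040,000 passes to the descendants.
The descendants' portion (₹7,040,000) is divided at the children's generation into 5 shares of ₹1,408,000. Marisol and Tariq each take ₹1,408,000. The 3 shares of the deceased (Nikolai, Rosa, and Vikram) are combined into a pool of ₹4,224,000.
That pool (₹4,224,000) is divided at the grandchildren's generation into 11 shares of ₹384,000. Wren, Celia, Bertrand, Cormac, Bastian, Alma, Greta, Eamon, Torin, and Halim each take ₹384,000. The remaining share for the deceased Marit (₹384,000) is carried to the next generation.
That pool (₹384,000) is divided at the great-grandchildren's generation equally among Osric and Dario: ₹192,000 each.

Bertrand receives ₹384,000.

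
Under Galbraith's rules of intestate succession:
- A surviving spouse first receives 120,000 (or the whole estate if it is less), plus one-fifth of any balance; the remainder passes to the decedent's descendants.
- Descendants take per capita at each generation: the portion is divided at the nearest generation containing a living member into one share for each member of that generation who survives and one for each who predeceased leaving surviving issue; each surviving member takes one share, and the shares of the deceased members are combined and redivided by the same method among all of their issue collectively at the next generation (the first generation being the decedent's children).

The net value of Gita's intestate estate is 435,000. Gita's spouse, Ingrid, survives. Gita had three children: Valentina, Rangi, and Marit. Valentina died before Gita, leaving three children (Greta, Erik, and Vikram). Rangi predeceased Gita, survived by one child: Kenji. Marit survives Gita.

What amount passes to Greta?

Greta receives 42,000.

Ingrid first takes 120,000, leaving a balance of 315,000. Ingrid then takes one-fifth of the balance (63,000), for a total of 183,000. The remaining 252,000 passes to the descendants.
The descendants' portion (252,000) is divided at the children's generation into 3 shares of 84,000. Marit takes 84,000. The 2 shares of the deceased (Valentina and Rangi) are combined into a pool of 168,000.
That pool (168,000) is divided at the grandchildren's generation equally among Greta, Erik, Vikram, and Kenji: 42,000 each.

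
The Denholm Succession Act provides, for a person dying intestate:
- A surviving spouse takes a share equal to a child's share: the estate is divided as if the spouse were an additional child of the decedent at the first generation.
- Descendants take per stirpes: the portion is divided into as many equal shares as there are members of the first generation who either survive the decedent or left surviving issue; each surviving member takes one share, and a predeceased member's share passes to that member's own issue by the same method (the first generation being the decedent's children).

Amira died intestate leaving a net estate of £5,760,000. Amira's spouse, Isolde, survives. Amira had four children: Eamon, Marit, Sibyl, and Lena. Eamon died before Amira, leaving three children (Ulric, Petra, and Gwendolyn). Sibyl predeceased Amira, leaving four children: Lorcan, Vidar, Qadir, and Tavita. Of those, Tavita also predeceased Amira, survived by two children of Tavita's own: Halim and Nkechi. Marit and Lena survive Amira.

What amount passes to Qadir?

Qadir receives £288,000.

The spouse counts as an additional share at the children's level, so there are 5 primary shares of £1,152,000. Isolde takes one such share (£1,152,000).
The children's combined portion (£4,608,000) is divided into 4 shares of £1,152,000: Marit and Lena each take £1,152,000; Eamon's £1,152,000 share passes to Eamon's issue; Sibyl's £1,152,000 share passes to Sibyl's issue.
Eamon's share (£1,152,000) is divided into 3 shares of £384,000: Ulric, Petra, and Gwendolyn each take £384,000.
Sibyl's share (£1,152,000) is divided into 4 shares of £288,000: Lorcan, Vidar, and Qadir each take £288,000; Tavita's £288,000 share passes to Tavita's issue.
Tavita's share (£288,000) is divided into 2 shares of £144,000: Halim and Nkechi each take £144,000.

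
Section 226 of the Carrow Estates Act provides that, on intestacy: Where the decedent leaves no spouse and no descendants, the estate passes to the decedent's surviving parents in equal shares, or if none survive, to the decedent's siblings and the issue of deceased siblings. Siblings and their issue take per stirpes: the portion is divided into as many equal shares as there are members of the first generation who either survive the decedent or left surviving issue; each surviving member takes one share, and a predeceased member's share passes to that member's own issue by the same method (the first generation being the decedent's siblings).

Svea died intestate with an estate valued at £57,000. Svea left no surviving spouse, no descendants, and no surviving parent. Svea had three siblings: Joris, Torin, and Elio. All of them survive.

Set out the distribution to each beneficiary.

The entire £57,000 passes to the siblings and their issue.
That amount (£57,000) is divided into 3 shares of £19,000: Joris, Torin, and Elio each take £19,000.

Joris: £19,000; Torin: £19,000; Elio: £19,000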